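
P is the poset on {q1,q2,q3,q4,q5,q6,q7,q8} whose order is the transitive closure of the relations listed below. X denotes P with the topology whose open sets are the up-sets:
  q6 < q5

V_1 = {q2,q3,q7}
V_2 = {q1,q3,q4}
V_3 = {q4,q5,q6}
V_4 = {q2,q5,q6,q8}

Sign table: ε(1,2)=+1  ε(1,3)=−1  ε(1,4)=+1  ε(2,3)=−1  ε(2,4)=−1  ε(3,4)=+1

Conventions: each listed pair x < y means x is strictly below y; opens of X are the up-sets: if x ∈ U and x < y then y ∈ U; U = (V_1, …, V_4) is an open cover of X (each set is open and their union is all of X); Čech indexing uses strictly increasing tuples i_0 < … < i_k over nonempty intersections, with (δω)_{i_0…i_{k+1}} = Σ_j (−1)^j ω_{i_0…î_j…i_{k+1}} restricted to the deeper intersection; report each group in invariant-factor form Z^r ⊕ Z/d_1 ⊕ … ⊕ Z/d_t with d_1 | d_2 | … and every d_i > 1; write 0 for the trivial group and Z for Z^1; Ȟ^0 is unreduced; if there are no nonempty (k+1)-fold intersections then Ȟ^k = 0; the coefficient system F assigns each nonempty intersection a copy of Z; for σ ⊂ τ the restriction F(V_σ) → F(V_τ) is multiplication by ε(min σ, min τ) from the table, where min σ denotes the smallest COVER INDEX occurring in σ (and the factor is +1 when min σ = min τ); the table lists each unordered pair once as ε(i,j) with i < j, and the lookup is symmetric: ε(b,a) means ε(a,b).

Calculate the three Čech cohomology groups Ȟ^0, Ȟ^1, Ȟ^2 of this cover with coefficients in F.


Ȟ^0 = 0, Ȟ^1 = Z/2 and Ȟ^2 = 0

nonempty intersections:
  V12={q3} V14={q2} V23={q4} V34={q5,q6}
C dims 4,4; δ0: rk 4, SNF 1^3·2
Ȟ^0: (4−4)−0=0 ⇒ 0
Ȟ^1: (4−0)−4=0 plus torsion [2] ⇒ Z/2
Ȟ^2: (0−0)−0=0 ⇒ 0


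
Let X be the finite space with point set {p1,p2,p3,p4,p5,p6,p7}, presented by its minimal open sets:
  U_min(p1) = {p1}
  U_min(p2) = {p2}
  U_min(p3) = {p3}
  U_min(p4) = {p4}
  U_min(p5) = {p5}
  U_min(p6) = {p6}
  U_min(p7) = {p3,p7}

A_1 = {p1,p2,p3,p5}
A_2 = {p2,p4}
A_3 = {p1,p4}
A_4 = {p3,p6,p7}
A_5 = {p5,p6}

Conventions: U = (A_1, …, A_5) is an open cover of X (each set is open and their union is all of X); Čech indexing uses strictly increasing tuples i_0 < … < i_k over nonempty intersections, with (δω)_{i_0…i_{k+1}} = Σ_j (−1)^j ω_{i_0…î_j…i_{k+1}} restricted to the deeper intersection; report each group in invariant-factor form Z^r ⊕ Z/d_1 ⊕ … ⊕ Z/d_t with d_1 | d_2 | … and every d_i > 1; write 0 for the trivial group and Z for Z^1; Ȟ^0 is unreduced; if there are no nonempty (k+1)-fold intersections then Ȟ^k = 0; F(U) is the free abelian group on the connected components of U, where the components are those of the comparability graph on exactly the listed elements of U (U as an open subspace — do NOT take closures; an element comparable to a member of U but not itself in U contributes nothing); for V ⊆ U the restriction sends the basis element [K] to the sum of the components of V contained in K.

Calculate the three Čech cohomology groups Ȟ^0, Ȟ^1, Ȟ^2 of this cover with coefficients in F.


nonempty intersections:
  A12={p2} A13={p1} A14={p3} A15={p5} A23={p4} A45={p6}
components per intersection:
  A1: {p1} {p2} {p3} {p5}
  A2: {p2} {p4}
  A3: {p1} {p4}
  A4: {p3,p7} {p6}
  A5: {p5} {p6}
  A12: {p2}
  A13: {p1}
  A14: {p3}
  A15: {p5}
  A23: {p4}
  A45: {p6}
C dims 12,6; δ0: rk 6, SNF 1^6
Ȟ^0: (12−6)−0=6 ⇒ Z^6
Ȟ^1: (6−0)−6=0 ⇒ 0
Ȟ^2: (0−0)−0=0 ⇒ 0

Ȟ^0 ≅ Z^6, Ȟ^1 ≅ 0, Ȟ^2 ≅ 0


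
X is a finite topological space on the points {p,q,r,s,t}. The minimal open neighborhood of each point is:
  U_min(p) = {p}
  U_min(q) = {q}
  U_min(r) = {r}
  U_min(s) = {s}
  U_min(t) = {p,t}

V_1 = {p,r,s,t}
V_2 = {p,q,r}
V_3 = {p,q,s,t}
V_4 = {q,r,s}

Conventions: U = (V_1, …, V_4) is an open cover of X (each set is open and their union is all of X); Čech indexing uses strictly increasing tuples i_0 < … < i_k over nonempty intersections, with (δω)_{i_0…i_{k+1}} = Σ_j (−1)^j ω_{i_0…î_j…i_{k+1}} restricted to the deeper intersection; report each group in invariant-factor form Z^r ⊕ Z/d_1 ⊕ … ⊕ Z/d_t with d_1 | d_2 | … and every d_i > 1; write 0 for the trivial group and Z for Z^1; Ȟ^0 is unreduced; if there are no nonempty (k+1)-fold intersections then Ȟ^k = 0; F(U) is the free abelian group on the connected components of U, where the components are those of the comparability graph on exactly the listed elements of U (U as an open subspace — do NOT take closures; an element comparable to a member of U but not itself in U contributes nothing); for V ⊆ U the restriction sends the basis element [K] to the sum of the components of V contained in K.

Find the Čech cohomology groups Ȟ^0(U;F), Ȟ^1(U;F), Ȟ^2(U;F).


Ȟ^0(U;F) ≅ Z^4, Ȟ^1(U;F) ≅ 0, Ȟ^2(U;F) ≅ 0

nerve simplices:
  V12={p,r} V13={p,s,t} V14={r,s} V23={p,q} V24={q,r} V34={q,s}
  V123={p} V124={r} V134={s} V234={q}
components per intersection:
  V1: {p,t} {r} {s}
  V2: {p} {q} {r}
  V3: {p,t} {q} {s}
  V4: {q} {r} {s}
  V12: {p} {r}
  V13: {p,t} {s}
  V14: {r} {s}
  V23: {p} {q}
  V24: {q} {r}
  V34: {q} {s}
  V123: {p}
  V124: {r}
  V134: {s}
  V234: {q}
C dims 12,12,4; δ0: rk 8, SNF 1^8; δ1: rk 4, SNF 1^4
degree 0: 12−8−0 = 4 → Ȟ^0 ≅ Z^4
degree 1: 12−4−8 = 0 → Ȟ^1 ≅ 0
degree 2: 4−0−4 = 0 → Ȟ^2 ≅ 0


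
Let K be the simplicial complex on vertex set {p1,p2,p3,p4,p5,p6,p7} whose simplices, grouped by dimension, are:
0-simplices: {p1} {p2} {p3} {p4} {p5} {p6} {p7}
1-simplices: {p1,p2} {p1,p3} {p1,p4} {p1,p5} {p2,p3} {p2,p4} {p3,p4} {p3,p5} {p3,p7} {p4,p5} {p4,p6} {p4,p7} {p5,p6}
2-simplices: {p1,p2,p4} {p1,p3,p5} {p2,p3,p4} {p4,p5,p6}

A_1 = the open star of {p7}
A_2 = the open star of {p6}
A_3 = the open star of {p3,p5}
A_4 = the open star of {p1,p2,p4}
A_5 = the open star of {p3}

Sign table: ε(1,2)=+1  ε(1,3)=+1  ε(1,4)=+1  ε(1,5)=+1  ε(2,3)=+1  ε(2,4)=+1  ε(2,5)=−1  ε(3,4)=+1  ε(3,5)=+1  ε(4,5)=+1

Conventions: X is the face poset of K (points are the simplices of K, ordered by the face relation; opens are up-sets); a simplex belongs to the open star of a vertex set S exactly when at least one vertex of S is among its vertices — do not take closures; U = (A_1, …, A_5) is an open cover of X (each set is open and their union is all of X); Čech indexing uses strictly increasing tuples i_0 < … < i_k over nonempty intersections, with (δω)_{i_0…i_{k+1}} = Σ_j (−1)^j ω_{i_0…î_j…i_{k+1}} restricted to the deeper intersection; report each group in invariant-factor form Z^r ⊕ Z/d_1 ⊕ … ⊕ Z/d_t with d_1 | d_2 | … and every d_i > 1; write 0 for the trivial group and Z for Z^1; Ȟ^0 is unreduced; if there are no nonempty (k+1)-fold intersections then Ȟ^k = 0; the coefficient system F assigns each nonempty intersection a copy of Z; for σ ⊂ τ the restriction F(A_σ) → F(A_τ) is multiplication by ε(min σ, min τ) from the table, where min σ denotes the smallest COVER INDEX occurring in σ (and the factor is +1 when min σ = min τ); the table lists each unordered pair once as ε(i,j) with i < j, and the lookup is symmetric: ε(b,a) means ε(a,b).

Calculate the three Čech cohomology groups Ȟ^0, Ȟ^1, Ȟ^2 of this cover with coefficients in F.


Ȟ^0 ≅ Z, Ȟ^1 ≅ Z, Ȟ^2 ≅ 0

nerve of the cover:
  A1={{p7},{p3,p7},{p4,p7}} A2={{p6},{p4,p6},{p5,p6},{p4,p5,p6}} A3={{p3},{p5},{p1,p3},{p1,p5},{p2,p3},{p3,p4},{p3,p5},{p3,p7},{p4,p5},{p5,p6},{p1,p3,p5},{p2,p3,p4},{p4,p5,p6}} A4={{p1},{p2},{p4},{p1,p2},{p1,p3},{p1,p4},{p1,p5},{p2,p3},{p2,p4},{p3,p4},{p4,p5},{p4,p6},{p4,p7},{p1,p2,p4},{p1,p3,p5},{p2,p3,p4},{p4,p5,p6}} A5={{p3},{p1,p3},{p2,p3},{p3,p4},{p3,p5},{p3,p7},{p1,p3,p5},{p2,p3,p4}}
  A13={{p3,p7}} A14={{p4,p7}} A15={{p3,p7}} A23={{p5,p6},{p4,p5,p6}} A24={{p4,p6},{p4,p5,p6}} A34={{p1,p3},{p1,p5},{p2,p3},{p3,p4},{p4,p5},{p1,p3,p5},{p2,p3,p4},{p4,p5,p6}} A35={{p3},{p1,p3},{p2,p3},{p3,p4},{p3,p5},{p3,p7},{p1,p3,p5},{p2,p3,p4}} A45={{p1,p3},{p2,p3},{p3,p4},{p1,p3,p5},{p2,p3,p4}}
  A135={{p3,p7}} A234={{p4,p5,p6}} A345={{p1,p3},{p2,p3},{p3,p4},{p1,p3,p5},{p2,p3,p4}}
C dims 5,8,3; δ0: rk 4, SNF 1^4; δ1: rk 3, SNF 1^3
Ȟ^0 = (5 − 4) − 0 = 1, so Ȟ^0 ≅ Z
Ȟ^1 = (8 − 3) − 4 = 1, so Ȟ^1 ≅ Z
Ȟ^2 = (3 − 0) − 3 = 0, so Ȟ^2 ≅ 0


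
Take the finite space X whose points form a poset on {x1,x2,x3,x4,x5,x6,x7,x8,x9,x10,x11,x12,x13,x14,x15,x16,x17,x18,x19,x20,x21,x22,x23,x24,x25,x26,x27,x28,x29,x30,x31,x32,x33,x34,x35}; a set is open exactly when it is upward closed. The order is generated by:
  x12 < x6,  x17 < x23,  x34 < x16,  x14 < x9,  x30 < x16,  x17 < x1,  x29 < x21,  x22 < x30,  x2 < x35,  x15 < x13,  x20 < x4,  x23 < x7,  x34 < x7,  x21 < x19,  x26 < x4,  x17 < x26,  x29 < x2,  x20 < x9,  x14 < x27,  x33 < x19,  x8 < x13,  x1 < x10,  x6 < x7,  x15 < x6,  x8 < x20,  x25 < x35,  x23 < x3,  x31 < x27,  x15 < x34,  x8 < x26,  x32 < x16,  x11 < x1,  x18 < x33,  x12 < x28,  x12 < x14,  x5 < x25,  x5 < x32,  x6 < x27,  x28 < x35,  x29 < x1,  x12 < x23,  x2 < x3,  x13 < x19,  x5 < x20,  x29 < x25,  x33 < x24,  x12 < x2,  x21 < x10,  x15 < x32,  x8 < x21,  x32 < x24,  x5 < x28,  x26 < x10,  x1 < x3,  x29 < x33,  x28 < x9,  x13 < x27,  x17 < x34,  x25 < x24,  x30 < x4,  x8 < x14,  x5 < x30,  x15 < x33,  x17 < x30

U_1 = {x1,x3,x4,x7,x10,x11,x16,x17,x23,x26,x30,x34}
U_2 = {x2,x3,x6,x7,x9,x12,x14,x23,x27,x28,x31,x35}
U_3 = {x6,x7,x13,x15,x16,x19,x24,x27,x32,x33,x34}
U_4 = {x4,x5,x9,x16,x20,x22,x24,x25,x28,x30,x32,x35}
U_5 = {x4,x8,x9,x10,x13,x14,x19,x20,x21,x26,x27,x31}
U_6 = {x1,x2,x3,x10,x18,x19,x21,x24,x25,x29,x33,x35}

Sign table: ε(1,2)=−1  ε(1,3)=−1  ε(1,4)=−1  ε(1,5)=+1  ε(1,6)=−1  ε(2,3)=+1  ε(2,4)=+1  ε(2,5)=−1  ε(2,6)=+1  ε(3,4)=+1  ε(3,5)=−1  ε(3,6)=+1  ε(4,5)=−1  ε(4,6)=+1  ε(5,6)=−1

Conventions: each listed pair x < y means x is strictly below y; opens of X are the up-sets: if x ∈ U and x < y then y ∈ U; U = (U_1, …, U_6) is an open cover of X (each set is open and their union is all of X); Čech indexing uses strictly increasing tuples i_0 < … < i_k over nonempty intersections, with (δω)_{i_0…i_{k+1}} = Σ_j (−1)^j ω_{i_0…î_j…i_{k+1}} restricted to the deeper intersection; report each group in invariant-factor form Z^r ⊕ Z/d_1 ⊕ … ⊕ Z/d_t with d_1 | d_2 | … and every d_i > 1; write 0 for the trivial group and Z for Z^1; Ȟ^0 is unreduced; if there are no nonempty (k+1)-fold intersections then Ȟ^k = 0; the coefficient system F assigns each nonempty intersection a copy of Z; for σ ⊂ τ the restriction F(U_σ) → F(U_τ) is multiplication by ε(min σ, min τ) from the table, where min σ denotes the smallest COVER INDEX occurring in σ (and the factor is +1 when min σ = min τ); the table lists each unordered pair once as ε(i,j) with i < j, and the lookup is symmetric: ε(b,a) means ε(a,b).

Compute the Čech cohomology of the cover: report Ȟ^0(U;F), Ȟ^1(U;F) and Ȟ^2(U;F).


Ȟ^0 = Z, Ȟ^1 = 0, Ȟ^2 = Z/2

nerve of the cover:
  U12={x3,x7,x23} U13={x7,x16,x34} U14={x4,x16,x30} U15={x4,x10,x26} U16={x1,x3,x10} U23={x6,x7,x27} U24={x9,x28,x35} U25={x9,x14,x27,x31} U26={x2,x3,x35} U34={x16,x24,x32} U35={x13,x19,x27} U36={x19,x24,x33} U45={x4,x9,x20} U46={x24,x25,x35} U56={x10,x19,x21}
  U123={x7} U126={x3} U134={x16} U145={x4} U156={x10} U235={x27} U245={x9} U246={x35} U346={x24} U356={x19}
C dims 6,15,10; δ0: rk 5, SNF 1^5; δ1: rk 10, SNF 1^9·2
Ȟ^0 = (6 − 5) − 0 = 1, so Ȟ^0 ≅ Z
Ȟ^1 = (15 − 10) − 5 = 0, so Ȟ^1 ≅ 0
Ȟ^2 = (10 − 0) − 10 = 0 plus torsion [2], so Ȟ^2 ≅ Z/2


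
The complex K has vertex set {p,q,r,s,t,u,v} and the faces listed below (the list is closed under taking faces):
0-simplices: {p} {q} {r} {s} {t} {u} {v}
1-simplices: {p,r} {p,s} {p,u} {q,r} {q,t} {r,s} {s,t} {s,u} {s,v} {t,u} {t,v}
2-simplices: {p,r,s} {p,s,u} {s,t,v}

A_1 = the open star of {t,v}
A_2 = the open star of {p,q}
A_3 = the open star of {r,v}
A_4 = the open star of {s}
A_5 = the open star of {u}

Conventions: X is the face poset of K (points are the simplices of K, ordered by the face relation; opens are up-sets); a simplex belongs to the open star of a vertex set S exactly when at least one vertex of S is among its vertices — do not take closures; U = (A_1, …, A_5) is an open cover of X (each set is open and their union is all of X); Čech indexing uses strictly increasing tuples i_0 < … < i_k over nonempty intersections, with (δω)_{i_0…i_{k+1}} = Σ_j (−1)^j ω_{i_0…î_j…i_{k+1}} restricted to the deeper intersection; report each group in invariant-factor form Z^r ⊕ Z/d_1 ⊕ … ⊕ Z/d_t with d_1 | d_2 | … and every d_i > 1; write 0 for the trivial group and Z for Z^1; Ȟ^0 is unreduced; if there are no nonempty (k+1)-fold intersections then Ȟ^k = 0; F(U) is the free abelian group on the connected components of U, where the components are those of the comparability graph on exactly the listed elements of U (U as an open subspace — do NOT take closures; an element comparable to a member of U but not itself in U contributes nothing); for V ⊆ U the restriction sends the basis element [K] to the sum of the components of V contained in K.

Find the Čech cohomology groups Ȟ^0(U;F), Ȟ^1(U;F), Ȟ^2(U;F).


Ȟ^0 ≅ Z, Ȟ^1 ≅ Z^2 and Ȟ^2 ≅ 0

nonempty intersections:
  A1={{t},{v},{q,t},{s,t},{s,v},{t,u},{t,v},{s,t,v}} A2={{p},{q},{p,r},{p,s},{p,u},{q,r},{q,t},{p,r,s},{p,s,u}} A3={{r},{v},{p,r},{q,r},{r,s},{s,v},{t,v},{p,r,s},{s,t,v}} A4={{s},{p,s},{r,s},{s,t},{s,u},{s,v},{p,r,s},{p,s,u},{s,t,v}} A5={{u},{p,u},{s,u},{t,u},{p,s,u}}
  A12={{q,t}} A13={{v},{s,v},{t,v},{s,t,v}} A14={{s,t},{s,v},{s,t,v}} A15={{t,u}} A23={{p,r},{q,r},{p,r,s}} A24={{p,s},{p,r,s},{p,s,u}} A25={{p,u},{p,s,u}} A34={{r,s},{s,v},{p,r,s},{s,t,v}} A45={{s,u},{p,s,u}}
  A134={{s,v},{s,t,v}} A234={{p,r,s}} A245={{p,s,u}}
components per intersection:
  A1: {{t},{v},{q,t},{s,t},{s,v},{t,u},{t,v},{s,t,v}}
  A2: {{p},{p,r},{p,s},{p,u},{p,r,s},{p,s,u}} {{q},{q,r},{q,t}}
  A3: {{r},{p,r},{q,r},{r,s},{p,r,s}} {{v},{s,v},{t,v},{s,t,v}}
  A4: {{s},{p,s},{r,s},{s,t},{s,u},{s,v},{p,r,s},{p,s,u},{s,t,v}}
  A5: {{u},{p,u},{s,u},{t,u},{p,s,u}}
  A12: {{q,t}}
  A13: {{v},{s,v},{t,v},{s,t,v}}
  A14: {{s,t},{s,v},{s,t,v}}
  A15: {{t,u}}
  A23: {{p,r},{p,r,s}} {{q,r}}
  A24: {{p,s},{p,r,s},{p,s,u}}
  A25: {{p,u},{p,s,u}}
  A34: {{r,s},{p,r,s}} {{s,v},{s,t,v}}
  A45: {{s,u},{p,s,u}}
  A134: {{s,v},{s,t,v}}
  A234: {{p,r,s}}
  A245: {{p,s,u}}
C dims 7,11,3; δ0: rk 6, SNF 1^6; δ1: rk 3, SNF 1^3
Ȟ^0: (7−6)−0=1 ⇒ Z
Ȟ^1: (11−3)−6=2 ⇒ Z^2
Ȟ^2: (3−0)−3=0 ⇒ 0


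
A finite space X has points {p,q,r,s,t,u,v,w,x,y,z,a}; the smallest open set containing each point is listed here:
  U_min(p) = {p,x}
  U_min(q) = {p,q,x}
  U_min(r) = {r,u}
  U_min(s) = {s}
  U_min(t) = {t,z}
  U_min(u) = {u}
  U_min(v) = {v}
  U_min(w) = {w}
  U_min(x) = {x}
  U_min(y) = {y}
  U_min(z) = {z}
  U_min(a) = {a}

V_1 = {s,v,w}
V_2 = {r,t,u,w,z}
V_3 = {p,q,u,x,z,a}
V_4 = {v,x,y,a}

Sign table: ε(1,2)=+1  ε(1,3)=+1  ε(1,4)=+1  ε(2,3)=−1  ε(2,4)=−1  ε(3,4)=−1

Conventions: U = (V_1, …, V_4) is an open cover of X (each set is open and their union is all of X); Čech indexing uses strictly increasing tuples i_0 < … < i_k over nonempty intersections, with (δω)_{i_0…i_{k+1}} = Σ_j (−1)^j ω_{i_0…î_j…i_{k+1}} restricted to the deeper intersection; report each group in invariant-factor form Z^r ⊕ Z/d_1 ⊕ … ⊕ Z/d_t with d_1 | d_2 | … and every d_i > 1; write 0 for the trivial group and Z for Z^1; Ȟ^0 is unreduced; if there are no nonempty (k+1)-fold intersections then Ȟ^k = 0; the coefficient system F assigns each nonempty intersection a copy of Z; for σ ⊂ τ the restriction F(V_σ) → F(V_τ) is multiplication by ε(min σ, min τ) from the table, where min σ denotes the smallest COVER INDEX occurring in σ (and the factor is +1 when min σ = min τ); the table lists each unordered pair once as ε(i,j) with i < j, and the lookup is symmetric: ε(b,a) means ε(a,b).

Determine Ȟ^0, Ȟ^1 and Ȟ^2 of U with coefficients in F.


intersection data:
  V12={w} V14={v} V23={u,z} V34={x,a}
C dims 4,4; δ0: rk 3, SNF 1^3
Ȟ^0 = (4 − 3) − 0 = 1, so Ȟ^0 ≅ Z
Ȟ^1 = (4 − 0) − 3 = 1, so Ȟ^1 ≅ Z
Ȟ^2 = (0 − 0) − 0 = 0, so Ȟ^2 ≅ 0

Ȟ^0 = Z, Ȟ^1 = Z, Ȟ^2 = 0


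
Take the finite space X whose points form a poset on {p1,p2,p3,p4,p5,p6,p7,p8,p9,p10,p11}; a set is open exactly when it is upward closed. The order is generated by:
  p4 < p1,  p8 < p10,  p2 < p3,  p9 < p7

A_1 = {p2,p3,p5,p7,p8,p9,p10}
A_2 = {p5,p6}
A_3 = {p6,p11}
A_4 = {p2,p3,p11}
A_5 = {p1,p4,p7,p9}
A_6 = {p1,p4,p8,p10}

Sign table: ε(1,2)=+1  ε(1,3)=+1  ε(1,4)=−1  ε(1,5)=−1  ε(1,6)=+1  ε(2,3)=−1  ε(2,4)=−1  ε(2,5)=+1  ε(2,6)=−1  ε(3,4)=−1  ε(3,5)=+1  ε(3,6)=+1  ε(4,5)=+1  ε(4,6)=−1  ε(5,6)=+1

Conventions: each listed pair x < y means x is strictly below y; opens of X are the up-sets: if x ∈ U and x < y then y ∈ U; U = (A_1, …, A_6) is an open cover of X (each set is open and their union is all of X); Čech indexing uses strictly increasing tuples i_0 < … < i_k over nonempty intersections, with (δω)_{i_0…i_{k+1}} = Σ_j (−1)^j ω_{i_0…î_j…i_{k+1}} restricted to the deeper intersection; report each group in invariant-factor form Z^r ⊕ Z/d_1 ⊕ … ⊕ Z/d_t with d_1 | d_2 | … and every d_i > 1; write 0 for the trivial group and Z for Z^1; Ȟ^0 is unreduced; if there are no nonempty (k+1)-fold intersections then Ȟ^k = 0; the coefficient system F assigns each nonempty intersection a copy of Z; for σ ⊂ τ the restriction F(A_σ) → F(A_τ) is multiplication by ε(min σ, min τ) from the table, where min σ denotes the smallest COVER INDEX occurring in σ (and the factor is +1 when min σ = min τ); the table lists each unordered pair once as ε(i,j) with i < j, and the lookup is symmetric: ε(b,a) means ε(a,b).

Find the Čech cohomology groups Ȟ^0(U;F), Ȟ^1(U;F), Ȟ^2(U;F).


nonempty overlaps:
  A12={p5} A14={p2,p3} A15={p7,p9} A16={p8,p10} A23={p6} A34={p11} A56={p1,p4}
C dims 6,7; δ0: rk 6, SNF 1^5·2
degree 0: 6−6−0 = 0 → Ȟ^0 ≅ 0
degree 1: 7−0−6 = 1 plus torsion [2] → Ȟ^1 ≅ Z ⊕ Z/2
degree 2: 0−0−0 = 0 → Ȟ^2 ≅ 0

Ȟ^0 ≅ 0,  Ȟ^1 ≅ Z ⊕ Z/2,  Ȟ^2 ≅ 0


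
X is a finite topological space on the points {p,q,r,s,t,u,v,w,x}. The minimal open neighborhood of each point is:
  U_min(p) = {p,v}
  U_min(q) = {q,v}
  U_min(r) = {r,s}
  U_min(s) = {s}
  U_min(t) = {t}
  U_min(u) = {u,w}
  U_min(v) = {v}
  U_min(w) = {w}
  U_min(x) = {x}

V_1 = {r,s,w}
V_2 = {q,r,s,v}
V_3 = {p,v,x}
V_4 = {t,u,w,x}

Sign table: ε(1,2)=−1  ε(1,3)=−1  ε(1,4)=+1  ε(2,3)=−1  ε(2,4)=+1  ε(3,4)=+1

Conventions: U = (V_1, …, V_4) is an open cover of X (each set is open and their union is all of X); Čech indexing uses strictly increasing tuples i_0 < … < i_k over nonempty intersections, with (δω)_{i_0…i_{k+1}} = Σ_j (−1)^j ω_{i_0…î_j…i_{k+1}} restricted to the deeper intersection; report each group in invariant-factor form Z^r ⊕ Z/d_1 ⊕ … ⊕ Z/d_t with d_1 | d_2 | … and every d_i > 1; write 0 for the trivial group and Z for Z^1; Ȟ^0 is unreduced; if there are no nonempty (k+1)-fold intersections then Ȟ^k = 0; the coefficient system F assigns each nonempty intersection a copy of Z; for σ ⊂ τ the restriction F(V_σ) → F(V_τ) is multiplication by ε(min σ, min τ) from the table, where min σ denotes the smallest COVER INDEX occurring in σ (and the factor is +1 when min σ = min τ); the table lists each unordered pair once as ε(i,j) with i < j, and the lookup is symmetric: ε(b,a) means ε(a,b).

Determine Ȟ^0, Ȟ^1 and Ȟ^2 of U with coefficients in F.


nerve simplices:
  V12={r,s} V14={w} V23={v} V34={x}
C dims 4,4; δ0: rk 3, SNF 1^3
degree 0: 4−3−0 = 1 → Ȟ^0 ≅ Z
degree 1: 4−0−3 = 1 → Ȟ^1 ≅ Z
degree 2: 0−0−0 = 0 → Ȟ^2 ≅ 0

Ȟ^0(U;F) ≅ Z, Ȟ^1(U;F) ≅ Z and Ȟ^2(U;F) ≅ 0


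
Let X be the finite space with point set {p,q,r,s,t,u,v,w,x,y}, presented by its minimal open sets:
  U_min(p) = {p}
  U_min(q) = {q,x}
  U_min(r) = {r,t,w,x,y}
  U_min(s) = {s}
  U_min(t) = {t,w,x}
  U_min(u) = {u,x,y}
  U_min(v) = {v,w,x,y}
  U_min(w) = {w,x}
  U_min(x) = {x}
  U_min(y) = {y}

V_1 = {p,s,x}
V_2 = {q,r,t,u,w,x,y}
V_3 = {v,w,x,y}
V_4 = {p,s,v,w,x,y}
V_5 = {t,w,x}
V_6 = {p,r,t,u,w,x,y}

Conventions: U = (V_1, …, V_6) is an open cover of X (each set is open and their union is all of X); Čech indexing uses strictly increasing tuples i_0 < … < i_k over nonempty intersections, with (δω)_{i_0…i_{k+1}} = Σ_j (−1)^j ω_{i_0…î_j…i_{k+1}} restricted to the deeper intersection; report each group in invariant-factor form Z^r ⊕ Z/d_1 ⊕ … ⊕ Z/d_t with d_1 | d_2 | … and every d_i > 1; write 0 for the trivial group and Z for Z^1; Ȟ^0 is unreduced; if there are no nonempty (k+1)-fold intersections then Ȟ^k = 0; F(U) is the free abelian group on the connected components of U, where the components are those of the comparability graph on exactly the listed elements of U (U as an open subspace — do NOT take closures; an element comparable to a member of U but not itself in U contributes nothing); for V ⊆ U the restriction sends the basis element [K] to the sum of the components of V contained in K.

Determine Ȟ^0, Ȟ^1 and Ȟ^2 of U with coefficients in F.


nerve of the cover:
  V12={x} V13={x} V14={p,s,x} V15={x} V16={p,x} V23={w,x,y} V24={w,x,y} V25={t,w,x} V26={r,t,u,w,x,y} V34={v,w,x,y} V35={w,x} V36={w,x,y} V45={w,x} V46={p,w,x,y} V56={t,w,x}
  V123={x} V124={x} V125={x} V126={x} V134={x} V135={x} V136={x} V145={x} V146={p,x} V156={x} V234={w,x,y} V235={w,x} V236={w,x,y} V245={w,x} V246={w,x,y} V256={t,w,x} V345={w,x} V346={w,x,y} V356={w,x} V456={w,x}
  V1234={x} V1235={x} V1236={x} V1245={x} V1246={x} V1256={x} V1345={x} V1346={x} V1356={x} V1456={x} V2345={w,x} V2346={w,x,y} V2356={w,x} V2456={w,x} V3456={w,x}
  V12345={x} V12346={x} V12356={x} V12456={x} V13456={x} V23456={w,x}
  V123456={x}
components per intersection:
  V1: {p} {s} {x}
  V2: {q,r,t,u,w,x,y}
  V3: {v,w,x,y}
  V4: {p} {s} {v,w,x,y}
  V5: {t,w,x}
  V6: {p} {r,t,u,w,x,y}
  V12: {x}
  V13: {x}
  V14: {p} {s} {x}
  V15: {x}
  V16: {p} {x}
  V23: {w,x} {y}
  V24: {w,x} {y}
  V25: {t,w,x}
  V26: {r,t,u,w,x,y}
  V34: {v,w,x,y}
  V35: {w,x}
  V36: {w,x} {y}
  V45: {w,x}
  V46: {p} {w,x} {y}
  V56: {t,w,x}
  V123: {x}
  V124: {x}
  V125: {x}
  V126: {x}
  V134: {x}
  V135: {x}
  V136: {x}
  V145: {x}
  V146: {p} {x}
  V156: {x}
  V234: {w,x} {y}
  V235: {w,x}
  V236: {w,x} {y}
  V245: {w,x}
  V246: {w,x} {y}
  V256: {t,w,x}
  V345: {w,x}
  V346: {w,x} {y}
  V356: {w,x}
  V456: {w,x}
  V1234: {x}
  V1235: {x}
  V1236: {x}
  V1245: {x}
  V1246: {x}
  V1256: {x}
  V1345: {x}
  V1346: {x}
  V1356: {x}
  V1456: {x}
  V2345: {w,x}
  V2346: {w,x} {y}
  V2356: {w,x}
  V2456: {w,x}
  V3456: {w,x}
  V12345: {x}
  V12346: {x}
  V12356: {x}
  V12456: {x}
  V13456: {x}
  V23456: {w,x}
  V123456: {x}
C dims 11,23,25,16; δ0: rk 8, SNF 1^8; δ1: rk 14, SNF 1^14; δ2: rk 11, SNF 1^11
Ȟ^0 = (11 − 8) − 0 = 3, so Ȟ^0 ≅ Z^3
Ȟ^1 = (23 − 14) − 8 = 1, so Ȟ^1 ≅ Z
Ȟ^2 = (25 − 11) − 14 = 0, so Ȟ^2 ≅ 0

Ȟ^0(U;F) ≅ Z^3, Ȟ^1(U;F) ≅ Z and Ȟ^2(U;F) ≅ 0


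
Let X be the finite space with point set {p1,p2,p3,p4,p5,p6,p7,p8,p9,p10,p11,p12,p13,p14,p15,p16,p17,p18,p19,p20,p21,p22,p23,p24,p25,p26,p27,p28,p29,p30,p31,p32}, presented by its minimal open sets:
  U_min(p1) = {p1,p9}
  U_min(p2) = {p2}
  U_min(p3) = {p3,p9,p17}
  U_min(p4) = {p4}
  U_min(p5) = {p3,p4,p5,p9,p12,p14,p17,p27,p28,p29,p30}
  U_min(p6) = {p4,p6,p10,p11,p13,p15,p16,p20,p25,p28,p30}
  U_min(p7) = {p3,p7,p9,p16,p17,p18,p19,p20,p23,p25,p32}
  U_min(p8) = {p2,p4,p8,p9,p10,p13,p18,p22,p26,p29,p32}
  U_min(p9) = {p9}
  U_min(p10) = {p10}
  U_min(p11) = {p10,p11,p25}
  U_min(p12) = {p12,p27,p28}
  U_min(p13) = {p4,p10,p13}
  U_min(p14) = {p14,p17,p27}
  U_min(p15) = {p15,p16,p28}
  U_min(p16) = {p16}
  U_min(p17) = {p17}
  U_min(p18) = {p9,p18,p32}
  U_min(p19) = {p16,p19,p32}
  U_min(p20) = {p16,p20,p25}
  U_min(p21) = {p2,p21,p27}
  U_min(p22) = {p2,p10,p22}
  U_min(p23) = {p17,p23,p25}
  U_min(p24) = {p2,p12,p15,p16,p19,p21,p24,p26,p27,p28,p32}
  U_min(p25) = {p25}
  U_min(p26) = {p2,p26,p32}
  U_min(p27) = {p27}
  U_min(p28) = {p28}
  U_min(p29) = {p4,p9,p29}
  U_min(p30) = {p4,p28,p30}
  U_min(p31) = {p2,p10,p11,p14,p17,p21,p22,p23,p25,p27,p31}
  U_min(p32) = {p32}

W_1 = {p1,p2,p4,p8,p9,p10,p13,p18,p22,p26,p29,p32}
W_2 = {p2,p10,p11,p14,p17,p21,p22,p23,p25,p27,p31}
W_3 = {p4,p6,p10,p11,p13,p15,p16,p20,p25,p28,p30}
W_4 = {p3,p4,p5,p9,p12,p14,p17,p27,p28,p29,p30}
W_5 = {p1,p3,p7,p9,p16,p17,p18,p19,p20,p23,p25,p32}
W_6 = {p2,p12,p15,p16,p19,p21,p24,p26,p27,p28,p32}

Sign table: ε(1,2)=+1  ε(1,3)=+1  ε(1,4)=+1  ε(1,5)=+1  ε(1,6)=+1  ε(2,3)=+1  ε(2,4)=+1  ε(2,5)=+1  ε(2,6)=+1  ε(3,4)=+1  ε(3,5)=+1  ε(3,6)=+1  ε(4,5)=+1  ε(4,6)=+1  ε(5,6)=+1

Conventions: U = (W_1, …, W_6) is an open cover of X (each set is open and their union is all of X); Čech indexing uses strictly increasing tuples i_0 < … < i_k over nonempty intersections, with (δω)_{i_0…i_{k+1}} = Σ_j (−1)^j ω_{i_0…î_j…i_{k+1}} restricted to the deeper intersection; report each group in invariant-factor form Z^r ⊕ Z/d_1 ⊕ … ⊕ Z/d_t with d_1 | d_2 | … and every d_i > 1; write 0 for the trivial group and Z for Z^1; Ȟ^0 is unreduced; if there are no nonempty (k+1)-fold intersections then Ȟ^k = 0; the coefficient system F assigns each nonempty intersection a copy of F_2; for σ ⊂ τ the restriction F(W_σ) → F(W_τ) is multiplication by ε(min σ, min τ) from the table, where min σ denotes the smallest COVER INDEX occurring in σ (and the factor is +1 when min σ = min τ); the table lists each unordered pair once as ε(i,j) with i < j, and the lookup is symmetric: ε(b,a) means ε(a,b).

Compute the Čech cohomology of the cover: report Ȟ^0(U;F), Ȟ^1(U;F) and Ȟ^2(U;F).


Ȟ^0(U;F) ≅ Z/2, Ȟ^1(U;F) ≅ Z/2 and Ȟ^2(U;F) ≅ Z/2

nonempty intersections:
  W12={p2,p10,p22} W13={p4,p10,p13} W14={p4,p9,p29} W15={p1,p9,p18,p32} W16={p2,p26,p32} W23={p10,p11,p25} W24={p14,p17,p27} W25={p17,p23,p25} W26={p2,p21,p27} W34={p4,p28,p30} W35={p16,p20,p25} W36={p15,p16,p28} W45={p3,p9,p17} W46={p12,p27,p28} W56={p16,p19,p32}
  W123={p10} W126={p2} W134={p4} W145={p9} W156={p32} W235={p25} W245={p17} W246={p27} W346={p28} W356={p16}
C dims 6,15,10; δ0: rk_F2 5; δ1: rk_F2 9
Ȟ^0: (6−5)−0=1 ⇒ Z/2
Ȟ^1: (15−9)−5=1 ⇒ Z/2
Ȟ^2: (10−0)−9=1 ⇒ Z/2


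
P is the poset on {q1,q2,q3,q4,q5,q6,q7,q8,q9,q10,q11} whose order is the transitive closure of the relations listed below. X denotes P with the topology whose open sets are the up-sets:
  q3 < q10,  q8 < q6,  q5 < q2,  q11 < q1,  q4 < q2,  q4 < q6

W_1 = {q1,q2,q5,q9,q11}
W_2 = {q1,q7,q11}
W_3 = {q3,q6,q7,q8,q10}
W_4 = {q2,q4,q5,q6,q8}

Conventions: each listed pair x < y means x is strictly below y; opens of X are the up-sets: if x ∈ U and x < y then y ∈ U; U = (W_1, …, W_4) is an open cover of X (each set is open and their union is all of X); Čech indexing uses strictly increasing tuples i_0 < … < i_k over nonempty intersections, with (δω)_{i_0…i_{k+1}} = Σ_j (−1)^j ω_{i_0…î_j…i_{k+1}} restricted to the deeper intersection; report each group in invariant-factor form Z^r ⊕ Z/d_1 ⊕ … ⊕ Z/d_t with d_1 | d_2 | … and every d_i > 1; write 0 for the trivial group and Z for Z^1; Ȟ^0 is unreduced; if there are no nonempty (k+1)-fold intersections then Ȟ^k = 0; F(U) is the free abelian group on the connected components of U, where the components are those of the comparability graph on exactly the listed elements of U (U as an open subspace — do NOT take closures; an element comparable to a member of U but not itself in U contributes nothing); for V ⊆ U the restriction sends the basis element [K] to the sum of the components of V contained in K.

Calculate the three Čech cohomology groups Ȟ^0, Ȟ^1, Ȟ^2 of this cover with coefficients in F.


intersection data:
  W12={q1,q11} W14={q2,q5} W23={q7} W34={q6,q8}
components per intersection:
  W1: {q1,q11} {q2,q5} {q9}
  W2: {q1,q11} {q7}
  W3: {q3,q10} {q6,q8} {q7}
  W4: {q2,q4,q5,q6,q8}
  W12: {q1,q11}
  W14: {q2,q5}
  W23: {q7}
  W34: {q6,q8}
C dims 9,4; δ0: rk 4, SNF 1^4
Ȟ^0 = (9 − 4) − 0 = 5, so Ȟ^0 ≅ Z^5
Ȟ^1 = (4 − 0) − 4 = 0, so Ȟ^1 ≅ 0
Ȟ^2 = (0 − 0) − 0 = 0, so Ȟ^2 ≅ 0

Ȟ^0 ≅ Z^5; Ȟ^1 ≅ 0; Ȟ^2 ≅ 0


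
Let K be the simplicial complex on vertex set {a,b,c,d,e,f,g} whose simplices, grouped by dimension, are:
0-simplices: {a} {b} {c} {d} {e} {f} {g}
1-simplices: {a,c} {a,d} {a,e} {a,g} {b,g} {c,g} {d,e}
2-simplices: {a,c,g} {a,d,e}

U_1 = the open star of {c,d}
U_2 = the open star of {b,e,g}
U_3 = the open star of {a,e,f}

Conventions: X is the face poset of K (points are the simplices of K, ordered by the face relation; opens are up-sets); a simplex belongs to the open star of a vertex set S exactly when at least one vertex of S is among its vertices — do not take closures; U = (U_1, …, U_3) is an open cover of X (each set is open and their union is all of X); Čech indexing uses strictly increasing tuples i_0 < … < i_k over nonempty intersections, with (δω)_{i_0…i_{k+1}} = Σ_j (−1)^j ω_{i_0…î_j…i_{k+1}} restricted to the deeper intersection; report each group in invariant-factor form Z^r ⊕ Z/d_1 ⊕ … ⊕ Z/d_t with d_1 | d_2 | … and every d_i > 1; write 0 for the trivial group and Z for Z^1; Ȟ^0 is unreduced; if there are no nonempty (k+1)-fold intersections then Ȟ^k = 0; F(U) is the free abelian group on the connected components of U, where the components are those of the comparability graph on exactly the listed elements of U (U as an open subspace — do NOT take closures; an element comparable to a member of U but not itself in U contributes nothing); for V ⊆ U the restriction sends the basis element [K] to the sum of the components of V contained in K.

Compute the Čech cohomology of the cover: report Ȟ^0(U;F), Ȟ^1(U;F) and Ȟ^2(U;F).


cover nerve:
  U1={{c},{d},{a,c},{a,d},{c,g},{d,e},{a,c,g},{a,d,e}} U2={{b},{e},{g},{a,e},{a,g},{b,g},{c,g},{d,e},{a,c,g},{a,d,e}} U3={{a},{e},{f},{a,c},{a,d},{a,e},{a,g},{d,e},{a,c,g},{a,d,e}}
  U12={{c,g},{d,e},{a,c,g},{a,d,e}} U13={{a,c},{a,d},{d,e},{a,c,g},{a,d,e}} U23={{e},{a,e},{a,g},{d,e},{a,c,g},{a,d,e}}
  U123={{d,e},{a,c,g},{a,d,e}}
components per intersection:
  U1: {{c},{a,c},{c,g},{a,c,g}} {{d},{a,d},{d,e},{a,d,e}}
  U2: {{b},{g},{a,g},{b,g},{c,g},{a,c,g}} {{e},{a,e},{d,e},{a,d,e}}
  U3: {{a},{e},{a,c},{a,d},{a,e},{a,g},{d,e},{a,c,g},{a,d,e}} {{f}}
  U12: {{c,g},{a,c,g}} {{d,e},{a,d,e}}
  U13: {{a,c},{a,c,g}} {{a,d},{d,e},{a,d,e}}
  U23: {{e},{a,e},{d,e},{a,d,e}} {{a,g},{a,c,g}}
  U123: {{d,e},{a,d,e}} {{a,c,g}}
C dims 6,6,2; δ0: rk 4, SNF 1^4; δ1: rk 2, SNF 1^2
Ȟ^0: (6−4)−0=2 ⇒ Z^2
Ȟ^1: (6−2)−4=0 ⇒ 0
Ȟ^2: (2−0)−2=0 ⇒ 0

Ȟ^0 ≅ Z^2,  Ȟ^1 ≅ 0,  Ȟ^2 ≅ 0


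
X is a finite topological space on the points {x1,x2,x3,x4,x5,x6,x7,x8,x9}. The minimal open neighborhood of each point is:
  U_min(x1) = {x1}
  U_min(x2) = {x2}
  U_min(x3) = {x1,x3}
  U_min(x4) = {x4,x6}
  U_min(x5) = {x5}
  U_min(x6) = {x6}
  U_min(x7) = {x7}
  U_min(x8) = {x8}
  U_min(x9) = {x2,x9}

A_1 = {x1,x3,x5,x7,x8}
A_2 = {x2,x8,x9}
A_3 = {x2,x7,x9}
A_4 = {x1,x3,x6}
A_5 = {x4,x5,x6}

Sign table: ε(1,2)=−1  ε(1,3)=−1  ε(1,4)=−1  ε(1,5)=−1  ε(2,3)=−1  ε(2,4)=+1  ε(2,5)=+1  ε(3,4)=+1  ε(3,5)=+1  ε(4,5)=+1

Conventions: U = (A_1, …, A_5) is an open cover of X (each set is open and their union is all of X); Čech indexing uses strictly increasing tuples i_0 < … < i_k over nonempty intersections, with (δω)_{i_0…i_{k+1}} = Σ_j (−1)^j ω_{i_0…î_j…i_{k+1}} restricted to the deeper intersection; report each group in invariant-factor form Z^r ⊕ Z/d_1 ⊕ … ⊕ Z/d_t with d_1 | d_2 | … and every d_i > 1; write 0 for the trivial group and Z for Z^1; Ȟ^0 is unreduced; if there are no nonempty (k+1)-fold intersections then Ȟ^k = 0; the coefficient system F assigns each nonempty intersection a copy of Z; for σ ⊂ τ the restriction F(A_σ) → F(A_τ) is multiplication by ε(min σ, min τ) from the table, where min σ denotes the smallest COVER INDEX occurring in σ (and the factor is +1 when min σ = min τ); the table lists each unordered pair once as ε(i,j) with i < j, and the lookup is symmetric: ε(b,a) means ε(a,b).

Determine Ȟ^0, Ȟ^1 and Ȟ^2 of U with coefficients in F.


Ȟ^0(U;F) ≅ 0, Ȟ^1(U;F) ≅ Z ⊕ Z/2 and Ȟ^2(U;F) ≅ 0

nerve simplices:
  A12={x8} A13={x7} A14={x1,x3} A15={x5} A23={x2,x9} A45={x6}
C dims 5,6; δ0: rk 5, SNF 1^4·2
degree 0: 5−5−0 = 0 → Ȟ^0 ≅ 0
degree 1: 6−0−5 = 1 plus torsion [2] → Ȟ^1 ≅ Z ⊕ Z/2
degree 2: 0−0−0 = 0 → Ȟ^2 ≅ 0


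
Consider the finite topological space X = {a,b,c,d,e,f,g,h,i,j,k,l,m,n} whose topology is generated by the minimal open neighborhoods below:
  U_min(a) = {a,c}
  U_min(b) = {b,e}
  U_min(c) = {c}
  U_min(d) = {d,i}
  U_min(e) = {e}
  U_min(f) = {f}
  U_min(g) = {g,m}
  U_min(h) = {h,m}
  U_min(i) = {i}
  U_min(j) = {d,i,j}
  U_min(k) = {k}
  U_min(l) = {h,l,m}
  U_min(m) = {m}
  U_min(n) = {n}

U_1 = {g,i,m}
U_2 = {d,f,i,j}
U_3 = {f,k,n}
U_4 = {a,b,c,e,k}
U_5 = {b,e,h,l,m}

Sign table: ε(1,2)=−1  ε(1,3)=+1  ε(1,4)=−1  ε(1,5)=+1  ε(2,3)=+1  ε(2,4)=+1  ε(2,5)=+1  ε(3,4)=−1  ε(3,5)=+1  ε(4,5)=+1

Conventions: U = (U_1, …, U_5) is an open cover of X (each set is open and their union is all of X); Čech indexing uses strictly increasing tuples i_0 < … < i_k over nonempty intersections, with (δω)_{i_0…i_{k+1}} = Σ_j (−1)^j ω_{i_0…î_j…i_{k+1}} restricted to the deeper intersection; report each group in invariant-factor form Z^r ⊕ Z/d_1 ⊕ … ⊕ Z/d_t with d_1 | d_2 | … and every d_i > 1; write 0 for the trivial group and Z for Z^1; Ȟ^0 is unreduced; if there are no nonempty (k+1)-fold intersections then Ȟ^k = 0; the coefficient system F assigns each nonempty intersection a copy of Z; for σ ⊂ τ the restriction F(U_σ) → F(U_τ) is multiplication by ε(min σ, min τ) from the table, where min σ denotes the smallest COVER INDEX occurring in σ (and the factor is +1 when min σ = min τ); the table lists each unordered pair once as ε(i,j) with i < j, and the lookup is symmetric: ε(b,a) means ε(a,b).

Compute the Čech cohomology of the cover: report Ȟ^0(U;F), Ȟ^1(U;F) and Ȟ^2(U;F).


Ȟ^0(U;F) ≅ Z, Ȟ^1(U;F) ≅ Z and Ȟ^2(U;F) ≅ 0

nonempty intersections:
  U12={i} U15={m} U23={f} U34={k} U45={b,e}
C dims 5,5; δ0: rk 4, SNF 1^4
Ȟ^0: (5−4)−0=1 ⇒ Z
Ȟ^1: (5−0)−4=1 ⇒ Z
Ȟ^2: (0−0)−0=0 ⇒ 0


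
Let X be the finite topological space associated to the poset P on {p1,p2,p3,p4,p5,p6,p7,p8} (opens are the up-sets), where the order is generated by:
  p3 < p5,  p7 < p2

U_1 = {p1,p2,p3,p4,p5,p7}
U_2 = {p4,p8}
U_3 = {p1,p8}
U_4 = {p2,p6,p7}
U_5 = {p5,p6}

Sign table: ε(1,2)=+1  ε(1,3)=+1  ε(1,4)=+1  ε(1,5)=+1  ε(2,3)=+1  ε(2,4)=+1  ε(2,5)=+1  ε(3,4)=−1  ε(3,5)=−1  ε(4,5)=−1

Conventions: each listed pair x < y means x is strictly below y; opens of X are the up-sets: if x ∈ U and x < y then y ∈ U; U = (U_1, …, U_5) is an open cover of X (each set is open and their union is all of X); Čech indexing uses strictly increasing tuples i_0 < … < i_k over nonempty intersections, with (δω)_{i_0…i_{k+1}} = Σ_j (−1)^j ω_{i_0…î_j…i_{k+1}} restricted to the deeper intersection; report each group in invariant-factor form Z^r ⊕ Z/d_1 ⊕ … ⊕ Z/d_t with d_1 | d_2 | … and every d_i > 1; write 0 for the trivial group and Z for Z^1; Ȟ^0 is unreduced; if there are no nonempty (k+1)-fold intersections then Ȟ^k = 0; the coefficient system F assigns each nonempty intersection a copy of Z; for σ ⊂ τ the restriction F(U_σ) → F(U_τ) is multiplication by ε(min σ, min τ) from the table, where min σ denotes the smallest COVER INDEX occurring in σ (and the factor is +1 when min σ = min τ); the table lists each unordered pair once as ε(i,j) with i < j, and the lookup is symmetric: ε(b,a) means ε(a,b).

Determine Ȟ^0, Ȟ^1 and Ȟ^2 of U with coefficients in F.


Ȟ^0 ≅ 0, Ȟ^1 ≅ Z ⊕ Z/2 and Ȟ^2 ≅ 0

cover nerve:
  U12={p4} U13={p1} U14={p2,p7} U15={p5} U23={p8} U45={p6}
C dims 5,6; δ0: rk 5, SNF 1^4·2
Ȟ^0: (5−5)−0=0 ⇒ 0
Ȟ^1: (6−0)−5=1 plus torsion [2] ⇒ Z ⊕ Z/2
Ȟ^2: (0−0)−0=0 ⇒ 0


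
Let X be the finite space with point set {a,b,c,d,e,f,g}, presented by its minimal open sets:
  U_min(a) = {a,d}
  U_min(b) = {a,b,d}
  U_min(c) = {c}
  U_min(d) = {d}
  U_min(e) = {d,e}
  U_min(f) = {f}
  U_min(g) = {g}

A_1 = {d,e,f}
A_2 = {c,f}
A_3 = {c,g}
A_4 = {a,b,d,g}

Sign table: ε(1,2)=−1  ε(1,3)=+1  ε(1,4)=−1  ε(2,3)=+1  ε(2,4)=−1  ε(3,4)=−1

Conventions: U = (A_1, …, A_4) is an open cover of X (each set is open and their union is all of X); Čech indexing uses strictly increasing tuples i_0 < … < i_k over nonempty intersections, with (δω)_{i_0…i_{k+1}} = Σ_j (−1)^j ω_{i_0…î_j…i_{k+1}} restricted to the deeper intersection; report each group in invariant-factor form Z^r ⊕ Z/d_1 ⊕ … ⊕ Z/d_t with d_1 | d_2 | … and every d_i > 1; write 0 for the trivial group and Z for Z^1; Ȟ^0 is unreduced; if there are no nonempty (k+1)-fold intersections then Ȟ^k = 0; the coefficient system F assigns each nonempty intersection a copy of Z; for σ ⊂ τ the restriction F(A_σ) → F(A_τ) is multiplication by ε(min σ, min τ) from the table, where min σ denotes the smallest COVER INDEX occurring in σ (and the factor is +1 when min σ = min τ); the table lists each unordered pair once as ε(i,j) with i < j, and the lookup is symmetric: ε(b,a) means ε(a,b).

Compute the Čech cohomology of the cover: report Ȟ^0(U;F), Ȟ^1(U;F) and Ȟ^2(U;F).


nerve simplices:
  A12={f} A14={d} A23={c} A34={g}
C dims 4,4; δ0: rk 4, SNF 1^3·2
degree 0: 4−4−0 = 0 → Ȟ^0 ≅ 0
degree 1: 4−0−4 = 0 plus torsion [2] → Ȟ^1 ≅ Z/2
degree 2: 0−0−0 = 0 → Ȟ^2 ≅ 0

Ȟ^0 = 0, Ȟ^1 = Z/2 and Ȟ^2 = 0


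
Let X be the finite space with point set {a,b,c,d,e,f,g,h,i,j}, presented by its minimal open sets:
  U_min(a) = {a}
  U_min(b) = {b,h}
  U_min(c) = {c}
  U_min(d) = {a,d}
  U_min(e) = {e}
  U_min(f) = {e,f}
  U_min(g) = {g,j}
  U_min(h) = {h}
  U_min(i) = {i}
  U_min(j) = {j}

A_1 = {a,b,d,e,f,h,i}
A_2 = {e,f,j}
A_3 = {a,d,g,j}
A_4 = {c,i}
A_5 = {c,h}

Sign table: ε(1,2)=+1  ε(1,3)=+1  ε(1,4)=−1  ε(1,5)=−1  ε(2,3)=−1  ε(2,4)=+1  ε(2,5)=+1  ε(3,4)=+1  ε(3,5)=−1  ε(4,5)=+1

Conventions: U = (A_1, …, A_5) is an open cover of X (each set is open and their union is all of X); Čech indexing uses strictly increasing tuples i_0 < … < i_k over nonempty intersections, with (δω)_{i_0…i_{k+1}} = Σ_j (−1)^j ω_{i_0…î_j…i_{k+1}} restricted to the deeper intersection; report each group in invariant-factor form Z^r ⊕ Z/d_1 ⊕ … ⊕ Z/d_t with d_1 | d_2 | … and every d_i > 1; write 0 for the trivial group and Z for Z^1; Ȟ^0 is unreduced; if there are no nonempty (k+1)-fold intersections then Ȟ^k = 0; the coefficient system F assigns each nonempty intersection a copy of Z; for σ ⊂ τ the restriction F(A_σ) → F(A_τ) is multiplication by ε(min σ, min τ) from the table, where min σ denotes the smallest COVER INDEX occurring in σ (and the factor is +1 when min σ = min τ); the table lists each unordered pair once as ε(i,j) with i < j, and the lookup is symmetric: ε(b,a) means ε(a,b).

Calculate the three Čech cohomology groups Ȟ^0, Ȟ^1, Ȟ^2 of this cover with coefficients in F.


Ȟ^0(U;F) ≅ 0, Ȟ^1(U;F) ≅ Z ⊕ Z/2, Ȟ^2(U;F) ≅ 0

intersection data:
  A12={e,f} A13={a,d} A14={i} A15={h} A23={j} A45={c}
C dims 5,6; δ0: rk 5, SNF 1^4·2
Ȟ^0 = (5 − 5) − 0 = 0, so Ȟ^0 ≅ 0
Ȟ^1 = (6 − 0) − 5 = 1 plus torsion [2], so Ȟ^1 ≅ Z ⊕ Z/2
Ȟ^2 = (0 − 0) − 0 = 0, so Ȟ^2 ≅ 0


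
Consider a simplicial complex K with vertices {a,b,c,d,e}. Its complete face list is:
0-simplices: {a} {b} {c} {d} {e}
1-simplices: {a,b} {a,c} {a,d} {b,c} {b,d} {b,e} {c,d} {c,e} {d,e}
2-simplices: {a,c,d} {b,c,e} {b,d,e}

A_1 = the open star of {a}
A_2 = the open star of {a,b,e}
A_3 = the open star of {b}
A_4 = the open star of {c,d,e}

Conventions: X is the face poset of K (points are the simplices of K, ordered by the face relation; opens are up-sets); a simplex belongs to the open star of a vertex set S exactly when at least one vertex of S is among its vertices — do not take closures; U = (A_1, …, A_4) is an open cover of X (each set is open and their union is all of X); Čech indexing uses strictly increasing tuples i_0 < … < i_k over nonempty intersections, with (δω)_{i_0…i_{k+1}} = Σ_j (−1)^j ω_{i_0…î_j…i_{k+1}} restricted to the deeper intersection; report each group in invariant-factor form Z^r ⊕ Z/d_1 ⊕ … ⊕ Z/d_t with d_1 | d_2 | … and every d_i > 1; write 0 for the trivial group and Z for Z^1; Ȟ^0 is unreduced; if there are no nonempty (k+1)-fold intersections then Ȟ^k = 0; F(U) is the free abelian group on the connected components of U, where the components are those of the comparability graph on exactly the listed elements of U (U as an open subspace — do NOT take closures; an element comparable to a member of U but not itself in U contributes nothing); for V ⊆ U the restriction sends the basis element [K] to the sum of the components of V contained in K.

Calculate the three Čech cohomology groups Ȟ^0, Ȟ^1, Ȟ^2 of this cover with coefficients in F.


cover nerve:
  A1={{a},{a,b},{a,c},{a,d},{a,c,d}} A2={{a},{b},{e},{a,b},{a,c},{a,d},{b,c},{b,d},{b,e},{c,e},{d,e},{a,c,d},{b,c,e},{b,d,e}} A3={{b},{a,b},{b,c},{b,d},{b,e},{b,c,e},{b,d,e}} A4={{c},{d},{e},{a,c},{a,d},{b,c},{b,d},{b,e},{c,d},{c,e},{d,e},{a,c,d},{b,c,e},{b,d,e}}
  A12={{a},{a,b},{a,c},{a,d},{a,c,d}} A13={{a,b}} A14={{a,c},{a,d},{a,c,d}} A23={{b},{a,b},{b,c},{b,d},{b,e},{b,c,e},{b,d,e}} A24={{e},{a,c},{a,d},{b,c},{b,d},{b,e},{c,e},{d,e},{a,c,d},{b,c,e},{b,d,e}} A34={{b,c},{b,d},{b,e},{b,c,e},{b,d,e}}
  A123={{a,b}} A124={{a,c},{a,d},{a,c,d}} A234={{b,c},{b,d},{b,e},{b,c,e},{b,d,e}}
components per intersection:
  A1: {{a},{a,b},{a,c},{a,d},{a,c,d}}
  A2: {{a},{b},{e},{a,b},{a,c},{a,d},{b,c},{b,d},{b,e},{c,e},{d,e},{a,c,d},{b,c,e},{b,d,e}}
  A3: {{b},{a,b},{b,c},{b,d},{b,e},{b,c,e},{b,d,e}}
  A4: {{c},{d},{e},{a,c},{a,d},{b,c},{b,d},{b,e},{c,d},{c,e},{d,e},{a,c,d},{b,c,e},{b,d,e}}
  A12: {{a},{a,b},{a,c},{a,d},{a,c,d}}
  A13: {{a,b}}
  A14: {{a,c},{a,d},{a,c,d}}
  A23: {{b},{a,b},{b,c},{b,d},{b,e},{b,c,e},{b,d,e}}
  A24: {{e},{b,c},{b,d},{b,e},{c,e},{d,e},{b,c,e},{b,d,e}} {{a,c},{a,d},{a,c,d}}
  A34: {{b,c},{b,d},{b,e},{b,c,e},{b,d,e}}
  A123: {{a,b}}
  A124: {{a,c},{a,d},{a,c,d}}
  A234: {{b,c},{b,d},{b,e},{b,c,e},{b,d,e}}
C dims 4,7,3; δ0: rk 3, SNF 1^3; δ1: rk 3, SNF 1^3
Ȟ^0: (4−3)−0=1 ⇒ Z
Ȟ^1: (7−3)−3=1 ⇒ Z
Ȟ^2: (3−0)−3=0 ⇒ 0

Ȟ^0 = Z, Ȟ^1 = Z, Ȟ^2 = 0
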